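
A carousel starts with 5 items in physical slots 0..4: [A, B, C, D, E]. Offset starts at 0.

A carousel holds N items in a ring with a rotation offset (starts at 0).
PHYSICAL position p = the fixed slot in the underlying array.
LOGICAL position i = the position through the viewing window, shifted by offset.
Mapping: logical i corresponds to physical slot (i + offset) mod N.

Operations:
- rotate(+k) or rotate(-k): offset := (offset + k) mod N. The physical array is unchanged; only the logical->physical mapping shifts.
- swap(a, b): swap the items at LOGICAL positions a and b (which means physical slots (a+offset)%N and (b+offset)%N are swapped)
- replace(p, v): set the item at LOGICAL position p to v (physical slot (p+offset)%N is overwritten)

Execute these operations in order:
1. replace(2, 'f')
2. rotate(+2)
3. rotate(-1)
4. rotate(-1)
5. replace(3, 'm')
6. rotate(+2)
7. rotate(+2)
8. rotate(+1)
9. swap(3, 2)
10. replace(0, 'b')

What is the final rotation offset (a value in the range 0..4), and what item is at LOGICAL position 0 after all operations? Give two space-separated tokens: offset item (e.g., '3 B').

Answer: 0 b

Derivation:
After op 1 (replace(2, 'f')): offset=0, physical=[A,B,f,D,E], logical=[A,B,f,D,E]
After op 2 (rotate(+2)): offset=2, physical=[A,B,f,D,E], logical=[f,D,E,A,B]
After op 3 (rotate(-1)): offset=1, physical=[A,B,f,D,E], logical=[B,f,D,E,A]
After op 4 (rotate(-1)): offset=0, physical=[A,B,f,D,E], logical=[A,B,f,D,E]
After op 5 (replace(3, 'm')): offset=0, physical=[A,B,f,m,E], logical=[A,B,f,m,E]
After op 6 (rotate(+2)): offset=2, physical=[A,B,f,m,E], logical=[f,m,E,A,B]
After op 7 (rotate(+2)): offset=4, physical=[A,B,f,m,E], logical=[E,A,B,f,m]
After op 8 (rotate(+1)): offset=0, physical=[A,B,f,m,E], logical=[A,B,f,m,E]
After op 9 (swap(3, 2)): offset=0, physical=[A,B,m,f,E], logical=[A,B,m,f,E]
After op 10 (replace(0, 'b')): offset=0, physical=[b,B,m,f,E], logical=[b,B,m,f,E]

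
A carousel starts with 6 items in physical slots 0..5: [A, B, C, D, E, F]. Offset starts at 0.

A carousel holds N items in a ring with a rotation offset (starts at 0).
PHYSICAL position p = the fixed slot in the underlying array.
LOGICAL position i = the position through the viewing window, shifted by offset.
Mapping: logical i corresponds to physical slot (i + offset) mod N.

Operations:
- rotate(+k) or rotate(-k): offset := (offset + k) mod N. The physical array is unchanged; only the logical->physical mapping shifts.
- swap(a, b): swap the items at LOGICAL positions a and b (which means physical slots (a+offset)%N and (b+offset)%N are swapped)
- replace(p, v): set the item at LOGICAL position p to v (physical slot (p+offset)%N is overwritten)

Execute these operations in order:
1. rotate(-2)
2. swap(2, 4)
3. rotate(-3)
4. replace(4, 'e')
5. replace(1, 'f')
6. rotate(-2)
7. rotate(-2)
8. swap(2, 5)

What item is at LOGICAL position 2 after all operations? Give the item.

After op 1 (rotate(-2)): offset=4, physical=[A,B,C,D,E,F], logical=[E,F,A,B,C,D]
After op 2 (swap(2, 4)): offset=4, physical=[C,B,A,D,E,F], logical=[E,F,C,B,A,D]
After op 3 (rotate(-3)): offset=1, physical=[C,B,A,D,E,F], logical=[B,A,D,E,F,C]
After op 4 (replace(4, 'e')): offset=1, physical=[C,B,A,D,E,e], logical=[B,A,D,E,e,C]
After op 5 (replace(1, 'f')): offset=1, physical=[C,B,f,D,E,e], logical=[B,f,D,E,e,C]
After op 6 (rotate(-2)): offset=5, physical=[C,B,f,D,E,e], logical=[e,C,B,f,D,E]
After op 7 (rotate(-2)): offset=3, physical=[C,B,f,D,E,e], logical=[D,E,e,C,B,f]
After op 8 (swap(2, 5)): offset=3, physical=[C,B,e,D,E,f], logical=[D,E,f,C,B,e]

Answer: f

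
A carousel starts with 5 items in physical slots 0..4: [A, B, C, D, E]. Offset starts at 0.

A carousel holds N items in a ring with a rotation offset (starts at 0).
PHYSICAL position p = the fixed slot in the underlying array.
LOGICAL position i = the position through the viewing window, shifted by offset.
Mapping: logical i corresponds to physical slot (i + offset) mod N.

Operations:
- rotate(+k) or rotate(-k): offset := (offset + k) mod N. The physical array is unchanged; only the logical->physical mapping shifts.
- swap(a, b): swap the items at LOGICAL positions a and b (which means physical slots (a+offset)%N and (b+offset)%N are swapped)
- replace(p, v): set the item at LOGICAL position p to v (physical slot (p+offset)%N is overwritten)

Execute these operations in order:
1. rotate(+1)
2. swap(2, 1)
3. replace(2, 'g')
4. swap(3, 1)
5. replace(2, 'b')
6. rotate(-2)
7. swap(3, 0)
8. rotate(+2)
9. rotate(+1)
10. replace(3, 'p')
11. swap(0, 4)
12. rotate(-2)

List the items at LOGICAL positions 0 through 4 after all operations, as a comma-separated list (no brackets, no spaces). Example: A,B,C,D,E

After op 1 (rotate(+1)): offset=1, physical=[A,B,C,D,E], logical=[B,C,D,E,A]
After op 2 (swap(2, 1)): offset=1, physical=[A,B,D,C,E], logical=[B,D,C,E,A]
After op 3 (replace(2, 'g')): offset=1, physical=[A,B,D,g,E], logical=[B,D,g,E,A]
After op 4 (swap(3, 1)): offset=1, physical=[A,B,E,g,D], logical=[B,E,g,D,A]
After op 5 (replace(2, 'b')): offset=1, physical=[A,B,E,b,D], logical=[B,E,b,D,A]
After op 6 (rotate(-2)): offset=4, physical=[A,B,E,b,D], logical=[D,A,B,E,b]
After op 7 (swap(3, 0)): offset=4, physical=[A,B,D,b,E], logical=[E,A,B,D,b]
After op 8 (rotate(+2)): offset=1, physical=[A,B,D,b,E], logical=[B,D,b,E,A]
After op 9 (rotate(+1)): offset=2, physical=[A,B,D,b,E], logical=[D,b,E,A,B]
After op 10 (replace(3, 'p')): offset=2, physical=[p,B,D,b,E], logical=[D,b,E,p,B]
After op 11 (swap(0, 4)): offset=2, physical=[p,D,B,b,E], logical=[B,b,E,p,D]
After op 12 (rotate(-2)): offset=0, physical=[p,D,B,b,E], logical=[p,D,B,b,E]

Answer: p,D,B,b,E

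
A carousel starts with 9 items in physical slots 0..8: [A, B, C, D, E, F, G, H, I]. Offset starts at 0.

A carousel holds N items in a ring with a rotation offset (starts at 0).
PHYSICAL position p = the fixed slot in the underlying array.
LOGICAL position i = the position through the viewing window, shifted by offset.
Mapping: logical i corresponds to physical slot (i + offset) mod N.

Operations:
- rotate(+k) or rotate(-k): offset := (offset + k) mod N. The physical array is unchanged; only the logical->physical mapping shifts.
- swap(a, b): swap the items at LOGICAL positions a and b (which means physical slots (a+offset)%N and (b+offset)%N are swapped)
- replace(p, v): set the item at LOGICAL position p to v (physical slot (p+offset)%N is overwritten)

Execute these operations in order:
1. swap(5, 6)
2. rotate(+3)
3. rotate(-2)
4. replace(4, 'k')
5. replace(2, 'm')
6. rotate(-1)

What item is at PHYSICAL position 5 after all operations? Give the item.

Answer: k

Derivation:
After op 1 (swap(5, 6)): offset=0, physical=[A,B,C,D,E,G,F,H,I], logical=[A,B,C,D,E,G,F,H,I]
After op 2 (rotate(+3)): offset=3, physical=[A,B,C,D,E,G,F,H,I], logical=[D,E,G,F,H,I,A,B,C]
After op 3 (rotate(-2)): offset=1, physical=[A,B,C,D,E,G,F,H,I], logical=[B,C,D,E,G,F,H,I,A]
After op 4 (replace(4, 'k')): offset=1, physical=[A,B,C,D,E,k,F,H,I], logical=[B,C,D,E,k,F,H,I,A]
After op 5 (replace(2, 'm')): offset=1, physical=[A,B,C,m,E,k,F,H,I], logical=[B,C,m,E,k,F,H,I,A]
After op 6 (rotate(-1)): offset=0, physical=[A,B,C,m,E,k,F,H,I], logical=[A,B,C,m,E,k,F,H,I]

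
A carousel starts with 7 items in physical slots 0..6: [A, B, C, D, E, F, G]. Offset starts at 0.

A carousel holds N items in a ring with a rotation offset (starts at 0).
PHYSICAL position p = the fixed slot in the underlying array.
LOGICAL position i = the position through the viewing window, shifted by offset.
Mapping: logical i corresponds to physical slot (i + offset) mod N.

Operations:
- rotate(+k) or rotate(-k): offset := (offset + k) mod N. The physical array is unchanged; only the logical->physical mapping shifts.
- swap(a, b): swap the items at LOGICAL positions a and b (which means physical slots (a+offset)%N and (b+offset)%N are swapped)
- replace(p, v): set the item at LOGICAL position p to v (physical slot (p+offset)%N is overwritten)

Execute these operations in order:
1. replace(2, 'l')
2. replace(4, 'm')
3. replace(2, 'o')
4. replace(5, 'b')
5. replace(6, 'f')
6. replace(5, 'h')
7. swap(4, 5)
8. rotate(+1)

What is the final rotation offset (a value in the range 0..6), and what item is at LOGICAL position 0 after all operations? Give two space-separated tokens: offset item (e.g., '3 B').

After op 1 (replace(2, 'l')): offset=0, physical=[A,B,l,D,E,F,G], logical=[A,B,l,D,E,F,G]
After op 2 (replace(4, 'm')): offset=0, physical=[A,B,l,D,m,F,G], logical=[A,B,l,D,m,F,G]
After op 3 (replace(2, 'o')): offset=0, physical=[A,B,o,D,m,F,G], logical=[A,B,o,D,m,F,G]
After op 4 (replace(5, 'b')): offset=0, physical=[A,B,o,D,m,b,G], logical=[A,B,o,D,m,b,G]
After op 5 (replace(6, 'f')): offset=0, physical=[A,B,o,D,m,b,f], logical=[A,B,o,D,m,b,f]
After op 6 (replace(5, 'h')): offset=0, physical=[A,B,o,D,m,h,f], logical=[A,B,o,D,m,h,f]
After op 7 (swap(4, 5)): offset=0, physical=[A,B,o,D,h,m,f], logical=[A,B,o,D,h,m,f]
After op 8 (rotate(+1)): offset=1, physical=[A,B,o,D,h,m,f], logical=[B,o,D,h,m,f,A]

Answer: 1 B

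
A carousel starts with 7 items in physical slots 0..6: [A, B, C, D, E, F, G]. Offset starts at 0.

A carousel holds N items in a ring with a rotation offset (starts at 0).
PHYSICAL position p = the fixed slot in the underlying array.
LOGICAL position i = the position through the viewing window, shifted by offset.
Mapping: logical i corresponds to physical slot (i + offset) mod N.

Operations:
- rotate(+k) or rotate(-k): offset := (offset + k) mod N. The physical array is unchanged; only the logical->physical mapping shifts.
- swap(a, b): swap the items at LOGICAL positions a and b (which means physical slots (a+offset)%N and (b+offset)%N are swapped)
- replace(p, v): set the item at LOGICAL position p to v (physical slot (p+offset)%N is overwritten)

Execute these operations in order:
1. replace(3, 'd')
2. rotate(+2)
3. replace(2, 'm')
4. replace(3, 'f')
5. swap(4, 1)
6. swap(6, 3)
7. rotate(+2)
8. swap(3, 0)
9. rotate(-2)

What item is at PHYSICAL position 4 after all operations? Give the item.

After op 1 (replace(3, 'd')): offset=0, physical=[A,B,C,d,E,F,G], logical=[A,B,C,d,E,F,G]
After op 2 (rotate(+2)): offset=2, physical=[A,B,C,d,E,F,G], logical=[C,d,E,F,G,A,B]
After op 3 (replace(2, 'm')): offset=2, physical=[A,B,C,d,m,F,G], logical=[C,d,m,F,G,A,B]
After op 4 (replace(3, 'f')): offset=2, physical=[A,B,C,d,m,f,G], logical=[C,d,m,f,G,A,B]
After op 5 (swap(4, 1)): offset=2, physical=[A,B,C,G,m,f,d], logical=[C,G,m,f,d,A,B]
After op 6 (swap(6, 3)): offset=2, physical=[A,f,C,G,m,B,d], logical=[C,G,m,B,d,A,f]
After op 7 (rotate(+2)): offset=4, physical=[A,f,C,G,m,B,d], logical=[m,B,d,A,f,C,G]
After op 8 (swap(3, 0)): offset=4, physical=[m,f,C,G,A,B,d], logical=[A,B,d,m,f,C,G]
After op 9 (rotate(-2)): offset=2, physical=[m,f,C,G,A,B,d], logical=[C,G,A,B,d,m,f]

Answer: A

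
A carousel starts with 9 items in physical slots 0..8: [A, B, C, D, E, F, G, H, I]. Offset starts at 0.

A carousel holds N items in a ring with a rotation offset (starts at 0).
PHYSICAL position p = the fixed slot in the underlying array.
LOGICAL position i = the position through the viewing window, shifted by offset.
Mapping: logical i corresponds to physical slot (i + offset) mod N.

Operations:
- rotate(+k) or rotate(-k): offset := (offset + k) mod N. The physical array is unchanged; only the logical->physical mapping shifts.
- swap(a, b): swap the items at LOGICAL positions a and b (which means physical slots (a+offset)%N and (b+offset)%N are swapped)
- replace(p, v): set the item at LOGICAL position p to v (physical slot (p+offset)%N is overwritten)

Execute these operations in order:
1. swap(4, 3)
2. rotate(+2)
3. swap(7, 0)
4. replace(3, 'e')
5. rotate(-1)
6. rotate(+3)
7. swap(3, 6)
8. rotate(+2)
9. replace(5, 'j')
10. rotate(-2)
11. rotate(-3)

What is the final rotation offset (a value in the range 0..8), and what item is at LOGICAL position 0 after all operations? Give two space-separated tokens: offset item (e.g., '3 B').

Answer: 1 H

Derivation:
After op 1 (swap(4, 3)): offset=0, physical=[A,B,C,E,D,F,G,H,I], logical=[A,B,C,E,D,F,G,H,I]
After op 2 (rotate(+2)): offset=2, physical=[A,B,C,E,D,F,G,H,I], logical=[C,E,D,F,G,H,I,A,B]
After op 3 (swap(7, 0)): offset=2, physical=[C,B,A,E,D,F,G,H,I], logical=[A,E,D,F,G,H,I,C,B]
After op 4 (replace(3, 'e')): offset=2, physical=[C,B,A,E,D,e,G,H,I], logical=[A,E,D,e,G,H,I,C,B]
After op 5 (rotate(-1)): offset=1, physical=[C,B,A,E,D,e,G,H,I], logical=[B,A,E,D,e,G,H,I,C]
After op 6 (rotate(+3)): offset=4, physical=[C,B,A,E,D,e,G,H,I], logical=[D,e,G,H,I,C,B,A,E]
After op 7 (swap(3, 6)): offset=4, physical=[C,H,A,E,D,e,G,B,I], logical=[D,e,G,B,I,C,H,A,E]
After op 8 (rotate(+2)): offset=6, physical=[C,H,A,E,D,e,G,B,I], logical=[G,B,I,C,H,A,E,D,e]
After op 9 (replace(5, 'j')): offset=6, physical=[C,H,j,E,D,e,G,B,I], logical=[G,B,I,C,H,j,E,D,e]
After op 10 (rotate(-2)): offset=4, physical=[C,H,j,E,D,e,G,B,I], logical=[D,e,G,B,I,C,H,j,E]
After op 11 (rotate(-3)): offset=1, physical=[C,H,j,E,D,e,G,B,I], logical=[H,j,E,D,e,G,B,I,C]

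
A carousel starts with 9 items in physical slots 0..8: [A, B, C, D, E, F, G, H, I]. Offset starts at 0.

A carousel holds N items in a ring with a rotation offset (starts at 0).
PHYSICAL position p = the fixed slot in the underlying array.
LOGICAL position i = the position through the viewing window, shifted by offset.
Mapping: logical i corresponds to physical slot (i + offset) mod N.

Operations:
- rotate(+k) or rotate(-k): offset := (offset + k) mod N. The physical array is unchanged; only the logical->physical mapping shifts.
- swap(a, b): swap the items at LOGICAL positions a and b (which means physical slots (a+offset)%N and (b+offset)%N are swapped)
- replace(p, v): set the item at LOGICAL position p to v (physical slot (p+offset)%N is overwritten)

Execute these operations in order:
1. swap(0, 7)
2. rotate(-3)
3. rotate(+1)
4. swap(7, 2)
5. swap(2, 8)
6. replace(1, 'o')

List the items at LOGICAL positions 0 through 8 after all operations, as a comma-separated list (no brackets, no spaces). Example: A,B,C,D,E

Answer: A,o,G,B,C,D,E,H,F

Derivation:
After op 1 (swap(0, 7)): offset=0, physical=[H,B,C,D,E,F,G,A,I], logical=[H,B,C,D,E,F,G,A,I]
After op 2 (rotate(-3)): offset=6, physical=[H,B,C,D,E,F,G,A,I], logical=[G,A,I,H,B,C,D,E,F]
After op 3 (rotate(+1)): offset=7, physical=[H,B,C,D,E,F,G,A,I], logical=[A,I,H,B,C,D,E,F,G]
After op 4 (swap(7, 2)): offset=7, physical=[F,B,C,D,E,H,G,A,I], logical=[A,I,F,B,C,D,E,H,G]
After op 5 (swap(2, 8)): offset=7, physical=[G,B,C,D,E,H,F,A,I], logical=[A,I,G,B,C,D,E,H,F]
After op 6 (replace(1, 'o')): offset=7, physical=[G,B,C,D,E,H,F,A,o], logical=[A,o,G,B,C,D,E,H,F]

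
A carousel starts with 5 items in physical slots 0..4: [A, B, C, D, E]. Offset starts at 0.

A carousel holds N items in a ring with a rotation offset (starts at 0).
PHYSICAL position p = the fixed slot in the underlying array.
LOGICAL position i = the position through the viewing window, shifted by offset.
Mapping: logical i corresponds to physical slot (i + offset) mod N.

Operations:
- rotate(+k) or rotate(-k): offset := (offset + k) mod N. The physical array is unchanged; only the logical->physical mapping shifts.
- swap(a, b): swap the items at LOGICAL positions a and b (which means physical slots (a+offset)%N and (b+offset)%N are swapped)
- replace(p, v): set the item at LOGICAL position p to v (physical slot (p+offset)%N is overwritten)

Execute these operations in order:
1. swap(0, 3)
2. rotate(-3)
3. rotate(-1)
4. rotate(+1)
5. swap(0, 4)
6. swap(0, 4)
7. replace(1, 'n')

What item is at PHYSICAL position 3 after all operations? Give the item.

After op 1 (swap(0, 3)): offset=0, physical=[D,B,C,A,E], logical=[D,B,C,A,E]
After op 2 (rotate(-3)): offset=2, physical=[D,B,C,A,E], logical=[C,A,E,D,B]
After op 3 (rotate(-1)): offset=1, physical=[D,B,C,A,E], logical=[B,C,A,E,D]
After op 4 (rotate(+1)): offset=2, physical=[D,B,C,A,E], logical=[C,A,E,D,B]
After op 5 (swap(0, 4)): offset=2, physical=[D,C,B,A,E], logical=[B,A,E,D,C]
After op 6 (swap(0, 4)): offset=2, physical=[D,B,C,A,E], logical=[C,A,E,D,B]
After op 7 (replace(1, 'n')): offset=2, physical=[D,B,C,n,E], logical=[C,n,E,D,B]

Answer: n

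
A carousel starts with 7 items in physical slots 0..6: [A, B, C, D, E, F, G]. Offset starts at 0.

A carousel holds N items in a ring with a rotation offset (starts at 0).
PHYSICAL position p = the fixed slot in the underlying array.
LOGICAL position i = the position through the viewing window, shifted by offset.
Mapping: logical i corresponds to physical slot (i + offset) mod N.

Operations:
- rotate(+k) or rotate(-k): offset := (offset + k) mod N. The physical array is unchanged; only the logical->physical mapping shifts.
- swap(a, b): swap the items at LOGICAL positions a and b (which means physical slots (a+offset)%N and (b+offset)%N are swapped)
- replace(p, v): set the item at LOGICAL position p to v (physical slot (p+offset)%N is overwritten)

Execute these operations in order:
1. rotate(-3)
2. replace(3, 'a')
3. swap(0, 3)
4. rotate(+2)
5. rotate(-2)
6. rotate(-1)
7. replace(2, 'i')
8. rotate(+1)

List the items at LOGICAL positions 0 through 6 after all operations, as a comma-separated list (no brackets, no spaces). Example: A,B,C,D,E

Answer: a,i,G,E,B,C,D

Derivation:
After op 1 (rotate(-3)): offset=4, physical=[A,B,C,D,E,F,G], logical=[E,F,G,A,B,C,D]
After op 2 (replace(3, 'a')): offset=4, physical=[a,B,C,D,E,F,G], logical=[E,F,G,a,B,C,D]
After op 3 (swap(0, 3)): offset=4, physical=[E,B,C,D,a,F,G], logical=[a,F,G,E,B,C,D]
After op 4 (rotate(+2)): offset=6, physical=[E,B,C,D,a,F,G], logical=[G,E,B,C,D,a,F]
After op 5 (rotate(-2)): offset=4, physical=[E,B,C,D,a,F,G], logical=[a,F,G,E,B,C,D]
After op 6 (rotate(-1)): offset=3, physical=[E,B,C,D,a,F,G], logical=[D,a,F,G,E,B,C]
After op 7 (replace(2, 'i')): offset=3, physical=[E,B,C,D,a,i,G], logical=[D,a,i,G,E,B,C]
After op 8 (rotate(+1)): offset=4, physical=[E,B,C,D,a,i,G], logical=[a,i,G,E,B,C,D]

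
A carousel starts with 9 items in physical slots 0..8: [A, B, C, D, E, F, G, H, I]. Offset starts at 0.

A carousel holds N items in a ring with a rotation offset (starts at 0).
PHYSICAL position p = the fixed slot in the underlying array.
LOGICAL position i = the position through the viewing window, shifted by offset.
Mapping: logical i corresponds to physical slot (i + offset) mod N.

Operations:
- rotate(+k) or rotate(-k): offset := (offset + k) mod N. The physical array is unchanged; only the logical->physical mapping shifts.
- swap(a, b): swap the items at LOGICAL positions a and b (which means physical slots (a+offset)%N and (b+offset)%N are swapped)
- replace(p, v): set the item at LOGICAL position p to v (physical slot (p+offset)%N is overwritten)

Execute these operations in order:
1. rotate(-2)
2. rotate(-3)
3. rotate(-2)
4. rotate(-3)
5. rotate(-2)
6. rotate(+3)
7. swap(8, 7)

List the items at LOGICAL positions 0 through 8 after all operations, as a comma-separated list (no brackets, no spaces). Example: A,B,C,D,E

Answer: A,B,C,D,E,F,G,I,H

Derivation:
After op 1 (rotate(-2)): offset=7, physical=[A,B,C,D,E,F,G,H,I], logical=[H,I,A,B,C,D,E,F,G]
After op 2 (rotate(-3)): offset=4, physical=[A,B,C,D,E,F,G,H,I], logical=[E,F,G,H,I,A,B,C,D]
After op 3 (rotate(-2)): offset=2, physical=[A,B,C,D,E,F,G,H,I], logical=[C,D,E,F,G,H,I,A,B]
After op 4 (rotate(-3)): offset=8, physical=[A,B,C,D,E,F,G,H,I], logical=[I,A,B,C,D,E,F,G,H]
After op 5 (rotate(-2)): offset=6, physical=[A,B,C,D,E,F,G,H,I], logical=[G,H,I,A,B,C,D,E,F]
After op 6 (rotate(+3)): offset=0, physical=[A,B,C,D,E,F,G,H,I], logical=[A,B,C,D,E,F,G,H,I]
After op 7 (swap(8, 7)): offset=0, physical=[A,B,C,D,E,F,G,I,H], logical=[A,B,C,D,E,F,G,I,H]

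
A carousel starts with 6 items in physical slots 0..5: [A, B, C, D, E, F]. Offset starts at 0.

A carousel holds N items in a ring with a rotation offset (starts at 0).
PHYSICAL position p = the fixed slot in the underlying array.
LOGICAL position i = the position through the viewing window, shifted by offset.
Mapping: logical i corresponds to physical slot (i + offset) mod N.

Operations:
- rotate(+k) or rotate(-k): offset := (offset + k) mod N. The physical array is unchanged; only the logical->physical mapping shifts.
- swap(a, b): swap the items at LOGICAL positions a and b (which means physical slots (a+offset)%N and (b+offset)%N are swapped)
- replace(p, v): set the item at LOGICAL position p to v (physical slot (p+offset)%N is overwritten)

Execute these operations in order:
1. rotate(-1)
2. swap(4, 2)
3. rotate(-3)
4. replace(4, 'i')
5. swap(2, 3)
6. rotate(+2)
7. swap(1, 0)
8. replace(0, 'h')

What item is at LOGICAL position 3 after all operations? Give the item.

Answer: D

Derivation:
After op 1 (rotate(-1)): offset=5, physical=[A,B,C,D,E,F], logical=[F,A,B,C,D,E]
After op 2 (swap(4, 2)): offset=5, physical=[A,D,C,B,E,F], logical=[F,A,D,C,B,E]
After op 3 (rotate(-3)): offset=2, physical=[A,D,C,B,E,F], logical=[C,B,E,F,A,D]
After op 4 (replace(4, 'i')): offset=2, physical=[i,D,C,B,E,F], logical=[C,B,E,F,i,D]
After op 5 (swap(2, 3)): offset=2, physical=[i,D,C,B,F,E], logical=[C,B,F,E,i,D]
After op 6 (rotate(+2)): offset=4, physical=[i,D,C,B,F,E], logical=[F,E,i,D,C,B]
After op 7 (swap(1, 0)): offset=4, physical=[i,D,C,B,E,F], logical=[E,F,i,D,C,B]
After op 8 (replace(0, 'h')): offset=4, physical=[i,D,C,B,h,F], logical=[h,F,i,D,C,B]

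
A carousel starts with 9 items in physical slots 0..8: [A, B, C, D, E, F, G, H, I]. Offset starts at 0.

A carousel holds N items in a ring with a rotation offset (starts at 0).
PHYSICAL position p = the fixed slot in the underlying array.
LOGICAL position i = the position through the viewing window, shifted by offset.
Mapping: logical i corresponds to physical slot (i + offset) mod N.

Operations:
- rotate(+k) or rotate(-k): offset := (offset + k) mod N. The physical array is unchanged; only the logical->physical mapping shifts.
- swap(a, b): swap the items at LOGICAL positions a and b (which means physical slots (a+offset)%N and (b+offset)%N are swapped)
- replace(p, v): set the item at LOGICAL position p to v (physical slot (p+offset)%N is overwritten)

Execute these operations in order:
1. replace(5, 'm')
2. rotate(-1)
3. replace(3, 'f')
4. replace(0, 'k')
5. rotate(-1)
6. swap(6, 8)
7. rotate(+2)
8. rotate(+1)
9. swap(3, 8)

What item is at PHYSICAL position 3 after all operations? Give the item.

After op 1 (replace(5, 'm')): offset=0, physical=[A,B,C,D,E,m,G,H,I], logical=[A,B,C,D,E,m,G,H,I]
After op 2 (rotate(-1)): offset=8, physical=[A,B,C,D,E,m,G,H,I], logical=[I,A,B,C,D,E,m,G,H]
After op 3 (replace(3, 'f')): offset=8, physical=[A,B,f,D,E,m,G,H,I], logical=[I,A,B,f,D,E,m,G,H]
After op 4 (replace(0, 'k')): offset=8, physical=[A,B,f,D,E,m,G,H,k], logical=[k,A,B,f,D,E,m,G,H]
After op 5 (rotate(-1)): offset=7, physical=[A,B,f,D,E,m,G,H,k], logical=[H,k,A,B,f,D,E,m,G]
After op 6 (swap(6, 8)): offset=7, physical=[A,B,f,D,G,m,E,H,k], logical=[H,k,A,B,f,D,G,m,E]
After op 7 (rotate(+2)): offset=0, physical=[A,B,f,D,G,m,E,H,k], logical=[A,B,f,D,G,m,E,H,k]
After op 8 (rotate(+1)): offset=1, physical=[A,B,f,D,G,m,E,H,k], logical=[B,f,D,G,m,E,H,k,A]
After op 9 (swap(3, 8)): offset=1, physical=[G,B,f,D,A,m,E,H,k], logical=[B,f,D,A,m,E,H,k,G]

Answer: D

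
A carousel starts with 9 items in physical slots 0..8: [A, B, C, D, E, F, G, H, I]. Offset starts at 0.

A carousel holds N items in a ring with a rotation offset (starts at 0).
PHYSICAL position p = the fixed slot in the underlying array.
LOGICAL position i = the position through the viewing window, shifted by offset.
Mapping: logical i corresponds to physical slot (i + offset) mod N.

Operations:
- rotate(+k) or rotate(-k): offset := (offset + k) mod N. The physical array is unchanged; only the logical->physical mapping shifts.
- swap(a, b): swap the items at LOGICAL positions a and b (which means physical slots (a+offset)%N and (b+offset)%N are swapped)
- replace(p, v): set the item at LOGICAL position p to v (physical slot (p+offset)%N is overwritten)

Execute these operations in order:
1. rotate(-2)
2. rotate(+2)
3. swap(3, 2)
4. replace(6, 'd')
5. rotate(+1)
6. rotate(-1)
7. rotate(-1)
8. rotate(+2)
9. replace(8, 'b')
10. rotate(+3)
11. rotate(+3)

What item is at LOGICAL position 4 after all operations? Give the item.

After op 1 (rotate(-2)): offset=7, physical=[A,B,C,D,E,F,G,H,I], logical=[H,I,A,B,C,D,E,F,G]
After op 2 (rotate(+2)): offset=0, physical=[A,B,C,D,E,F,G,H,I], logical=[A,B,C,D,E,F,G,H,I]
After op 3 (swap(3, 2)): offset=0, physical=[A,B,D,C,E,F,G,H,I], logical=[A,B,D,C,E,F,G,H,I]
After op 4 (replace(6, 'd')): offset=0, physical=[A,B,D,C,E,F,d,H,I], logical=[A,B,D,C,E,F,d,H,I]
After op 5 (rotate(+1)): offset=1, physical=[A,B,D,C,E,F,d,H,I], logical=[B,D,C,E,F,d,H,I,A]
After op 6 (rotate(-1)): offset=0, physical=[A,B,D,C,E,F,d,H,I], logical=[A,B,D,C,E,F,d,H,I]
After op 7 (rotate(-1)): offset=8, physical=[A,B,D,C,E,F,d,H,I], logical=[I,A,B,D,C,E,F,d,H]
After op 8 (rotate(+2)): offset=1, physical=[A,B,D,C,E,F,d,H,I], logical=[B,D,C,E,F,d,H,I,A]
After op 9 (replace(8, 'b')): offset=1, physical=[b,B,D,C,E,F,d,H,I], logical=[B,D,C,E,F,d,H,I,b]
After op 10 (rotate(+3)): offset=4, physical=[b,B,D,C,E,F,d,H,I], logical=[E,F,d,H,I,b,B,D,C]
After op 11 (rotate(+3)): offset=7, physical=[b,B,D,C,E,F,d,H,I], logical=[H,I,b,B,D,C,E,F,d]

Answer: D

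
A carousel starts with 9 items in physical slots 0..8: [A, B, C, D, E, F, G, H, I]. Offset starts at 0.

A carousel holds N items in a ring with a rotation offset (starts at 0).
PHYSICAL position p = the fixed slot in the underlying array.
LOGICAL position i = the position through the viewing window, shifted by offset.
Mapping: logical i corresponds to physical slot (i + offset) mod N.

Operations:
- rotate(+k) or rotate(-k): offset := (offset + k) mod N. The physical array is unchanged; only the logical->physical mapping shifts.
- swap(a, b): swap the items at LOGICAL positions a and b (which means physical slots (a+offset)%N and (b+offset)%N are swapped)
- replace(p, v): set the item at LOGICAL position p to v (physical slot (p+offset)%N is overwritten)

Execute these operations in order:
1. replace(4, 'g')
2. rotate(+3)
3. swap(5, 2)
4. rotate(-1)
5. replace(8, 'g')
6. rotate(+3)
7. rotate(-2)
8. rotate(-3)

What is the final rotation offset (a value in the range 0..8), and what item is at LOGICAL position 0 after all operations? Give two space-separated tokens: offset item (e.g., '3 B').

After op 1 (replace(4, 'g')): offset=0, physical=[A,B,C,D,g,F,G,H,I], logical=[A,B,C,D,g,F,G,H,I]
After op 2 (rotate(+3)): offset=3, physical=[A,B,C,D,g,F,G,H,I], logical=[D,g,F,G,H,I,A,B,C]
After op 3 (swap(5, 2)): offset=3, physical=[A,B,C,D,g,I,G,H,F], logical=[D,g,I,G,H,F,A,B,C]
After op 4 (rotate(-1)): offset=2, physical=[A,B,C,D,g,I,G,H,F], logical=[C,D,g,I,G,H,F,A,B]
After op 5 (replace(8, 'g')): offset=2, physical=[A,g,C,D,g,I,G,H,F], logical=[C,D,g,I,G,H,F,A,g]
After op 6 (rotate(+3)): offset=5, physical=[A,g,C,D,g,I,G,H,F], logical=[I,G,H,F,A,g,C,D,g]
After op 7 (rotate(-2)): offset=3, physical=[A,g,C,D,g,I,G,H,F], logical=[D,g,I,G,H,F,A,g,C]
After op 8 (rotate(-3)): offset=0, physical=[A,g,C,D,g,I,G,H,F], logical=[A,g,C,D,g,I,G,H,F]

Answer: 0 A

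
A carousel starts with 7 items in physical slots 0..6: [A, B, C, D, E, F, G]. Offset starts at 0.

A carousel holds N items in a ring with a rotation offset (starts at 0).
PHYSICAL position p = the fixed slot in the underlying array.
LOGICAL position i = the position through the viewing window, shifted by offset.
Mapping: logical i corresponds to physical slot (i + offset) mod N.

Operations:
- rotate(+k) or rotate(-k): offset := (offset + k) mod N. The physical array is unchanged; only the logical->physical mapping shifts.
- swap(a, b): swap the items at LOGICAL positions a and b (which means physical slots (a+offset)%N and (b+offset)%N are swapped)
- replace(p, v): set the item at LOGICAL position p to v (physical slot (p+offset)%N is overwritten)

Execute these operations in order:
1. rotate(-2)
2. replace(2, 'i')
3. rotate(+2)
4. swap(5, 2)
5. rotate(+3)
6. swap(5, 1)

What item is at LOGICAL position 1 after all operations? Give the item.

After op 1 (rotate(-2)): offset=5, physical=[A,B,C,D,E,F,G], logical=[F,G,A,B,C,D,E]
After op 2 (replace(2, 'i')): offset=5, physical=[i,B,C,D,E,F,G], logical=[F,G,i,B,C,D,E]
After op 3 (rotate(+2)): offset=0, physical=[i,B,C,D,E,F,G], logical=[i,B,C,D,E,F,G]
After op 4 (swap(5, 2)): offset=0, physical=[i,B,F,D,E,C,G], logical=[i,B,F,D,E,C,G]
After op 5 (rotate(+3)): offset=3, physical=[i,B,F,D,E,C,G], logical=[D,E,C,G,i,B,F]
After op 6 (swap(5, 1)): offset=3, physical=[i,E,F,D,B,C,G], logical=[D,B,C,G,i,E,F]

Answer: B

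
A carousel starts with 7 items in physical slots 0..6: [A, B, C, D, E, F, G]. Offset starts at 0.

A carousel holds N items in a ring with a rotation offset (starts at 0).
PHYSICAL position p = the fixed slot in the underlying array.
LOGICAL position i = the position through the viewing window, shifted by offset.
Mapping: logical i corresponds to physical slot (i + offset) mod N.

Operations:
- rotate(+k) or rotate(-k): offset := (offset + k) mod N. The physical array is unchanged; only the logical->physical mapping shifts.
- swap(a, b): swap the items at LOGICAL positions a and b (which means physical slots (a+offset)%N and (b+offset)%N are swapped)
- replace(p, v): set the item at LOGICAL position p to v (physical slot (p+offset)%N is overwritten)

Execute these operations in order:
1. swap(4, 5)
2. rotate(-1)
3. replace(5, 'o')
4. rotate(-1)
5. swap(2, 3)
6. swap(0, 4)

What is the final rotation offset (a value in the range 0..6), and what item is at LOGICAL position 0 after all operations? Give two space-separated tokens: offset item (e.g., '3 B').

After op 1 (swap(4, 5)): offset=0, physical=[A,B,C,D,F,E,G], logical=[A,B,C,D,F,E,G]
After op 2 (rotate(-1)): offset=6, physical=[A,B,C,D,F,E,G], logical=[G,A,B,C,D,F,E]
After op 3 (replace(5, 'o')): offset=6, physical=[A,B,C,D,o,E,G], logical=[G,A,B,C,D,o,E]
After op 4 (rotate(-1)): offset=5, physical=[A,B,C,D,o,E,G], logical=[E,G,A,B,C,D,o]
After op 5 (swap(2, 3)): offset=5, physical=[B,A,C,D,o,E,G], logical=[E,G,B,A,C,D,o]
After op 6 (swap(0, 4)): offset=5, physical=[B,A,E,D,o,C,G], logical=[C,G,B,A,E,D,o]

Answer: 5 C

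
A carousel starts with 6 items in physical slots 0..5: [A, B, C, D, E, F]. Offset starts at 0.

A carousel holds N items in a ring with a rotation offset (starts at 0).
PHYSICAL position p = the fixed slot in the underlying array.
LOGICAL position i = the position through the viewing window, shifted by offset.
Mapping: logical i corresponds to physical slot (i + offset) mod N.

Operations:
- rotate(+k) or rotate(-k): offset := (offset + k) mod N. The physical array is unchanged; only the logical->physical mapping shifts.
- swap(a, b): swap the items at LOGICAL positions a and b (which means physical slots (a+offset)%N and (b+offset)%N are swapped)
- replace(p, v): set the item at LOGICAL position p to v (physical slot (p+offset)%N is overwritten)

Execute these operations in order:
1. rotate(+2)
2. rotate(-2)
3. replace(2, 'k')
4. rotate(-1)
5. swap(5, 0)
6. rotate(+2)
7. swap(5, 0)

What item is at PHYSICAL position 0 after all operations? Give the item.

Answer: B

Derivation:
After op 1 (rotate(+2)): offset=2, physical=[A,B,C,D,E,F], logical=[C,D,E,F,A,B]
After op 2 (rotate(-2)): offset=0, physical=[A,B,C,D,E,F], logical=[A,B,C,D,E,F]
After op 3 (replace(2, 'k')): offset=0, physical=[A,B,k,D,E,F], logical=[A,B,k,D,E,F]
After op 4 (rotate(-1)): offset=5, physical=[A,B,k,D,E,F], logical=[F,A,B,k,D,E]
After op 5 (swap(5, 0)): offset=5, physical=[A,B,k,D,F,E], logical=[E,A,B,k,D,F]
After op 6 (rotate(+2)): offset=1, physical=[A,B,k,D,F,E], logical=[B,k,D,F,E,A]
After op 7 (swap(5, 0)): offset=1, physical=[B,A,k,D,F,E], logical=[A,k,D,F,E,B]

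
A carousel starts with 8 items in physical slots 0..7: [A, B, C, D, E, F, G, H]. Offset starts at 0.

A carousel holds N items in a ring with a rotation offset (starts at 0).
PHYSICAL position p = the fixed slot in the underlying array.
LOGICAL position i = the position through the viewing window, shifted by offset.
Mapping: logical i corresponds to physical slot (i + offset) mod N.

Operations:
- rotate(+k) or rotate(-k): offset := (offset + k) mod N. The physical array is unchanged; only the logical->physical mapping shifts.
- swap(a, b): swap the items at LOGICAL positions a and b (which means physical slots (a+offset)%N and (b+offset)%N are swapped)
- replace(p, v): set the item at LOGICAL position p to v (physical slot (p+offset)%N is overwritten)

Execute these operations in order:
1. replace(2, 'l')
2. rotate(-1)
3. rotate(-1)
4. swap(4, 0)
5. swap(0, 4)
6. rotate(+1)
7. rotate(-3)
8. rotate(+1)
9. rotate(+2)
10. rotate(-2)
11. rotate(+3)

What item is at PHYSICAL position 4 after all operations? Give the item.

After op 1 (replace(2, 'l')): offset=0, physical=[A,B,l,D,E,F,G,H], logical=[A,B,l,D,E,F,G,H]
After op 2 (rotate(-1)): offset=7, physical=[A,B,l,D,E,F,G,H], logical=[H,A,B,l,D,E,F,G]
After op 3 (rotate(-1)): offset=6, physical=[A,B,l,D,E,F,G,H], logical=[G,H,A,B,l,D,E,F]
After op 4 (swap(4, 0)): offset=6, physical=[A,B,G,D,E,F,l,H], logical=[l,H,A,B,G,D,E,F]
After op 5 (swap(0, 4)): offset=6, physical=[A,B,l,D,E,F,G,H], logical=[G,H,A,B,l,D,E,F]
After op 6 (rotate(+1)): offset=7, physical=[A,B,l,D,E,F,G,H], logical=[H,A,B,l,D,E,F,G]
After op 7 (rotate(-3)): offset=4, physical=[A,B,l,D,E,F,G,H], logical=[E,F,G,H,A,B,l,D]
After op 8 (rotate(+1)): offset=5, physical=[A,B,l,D,E,F,G,H], logical=[F,G,H,A,B,l,D,E]
After op 9 (rotate(+2)): offset=7, physical=[A,B,l,D,E,F,G,H], logical=[H,A,B,l,D,E,F,G]
After op 10 (rotate(-2)): offset=5, physical=[A,B,l,D,E,F,G,H], logical=[F,G,H,A,B,l,D,E]
After op 11 (rotate(+3)): offset=0, physical=[A,B,l,D,E,F,G,H], logical=[A,B,l,D,E,F,G,H]

Answer: E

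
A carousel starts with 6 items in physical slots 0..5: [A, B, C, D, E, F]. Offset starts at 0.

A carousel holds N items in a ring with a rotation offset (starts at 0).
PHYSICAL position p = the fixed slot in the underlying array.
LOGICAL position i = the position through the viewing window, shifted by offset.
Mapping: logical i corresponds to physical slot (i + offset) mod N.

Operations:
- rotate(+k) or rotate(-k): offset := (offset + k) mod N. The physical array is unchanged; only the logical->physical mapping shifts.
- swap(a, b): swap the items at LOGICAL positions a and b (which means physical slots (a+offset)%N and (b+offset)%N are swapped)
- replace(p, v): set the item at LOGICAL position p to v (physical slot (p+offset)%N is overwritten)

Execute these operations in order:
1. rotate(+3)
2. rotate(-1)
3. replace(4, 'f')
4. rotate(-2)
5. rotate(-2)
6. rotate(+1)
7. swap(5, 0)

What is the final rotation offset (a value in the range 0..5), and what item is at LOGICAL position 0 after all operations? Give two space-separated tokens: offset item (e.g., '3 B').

Answer: 5 E

Derivation:
After op 1 (rotate(+3)): offset=3, physical=[A,B,C,D,E,F], logical=[D,E,F,A,B,C]
After op 2 (rotate(-1)): offset=2, physical=[A,B,C,D,E,F], logical=[C,D,E,F,A,B]
After op 3 (replace(4, 'f')): offset=2, physical=[f,B,C,D,E,F], logical=[C,D,E,F,f,B]
After op 4 (rotate(-2)): offset=0, physical=[f,B,C,D,E,F], logical=[f,B,C,D,E,F]
After op 5 (rotate(-2)): offset=4, physical=[f,B,C,D,E,F], logical=[E,F,f,B,C,D]
After op 6 (rotate(+1)): offset=5, physical=[f,B,C,D,E,F], logical=[F,f,B,C,D,E]
After op 7 (swap(5, 0)): offset=5, physical=[f,B,C,D,F,E], logical=[E,f,B,C,D,F]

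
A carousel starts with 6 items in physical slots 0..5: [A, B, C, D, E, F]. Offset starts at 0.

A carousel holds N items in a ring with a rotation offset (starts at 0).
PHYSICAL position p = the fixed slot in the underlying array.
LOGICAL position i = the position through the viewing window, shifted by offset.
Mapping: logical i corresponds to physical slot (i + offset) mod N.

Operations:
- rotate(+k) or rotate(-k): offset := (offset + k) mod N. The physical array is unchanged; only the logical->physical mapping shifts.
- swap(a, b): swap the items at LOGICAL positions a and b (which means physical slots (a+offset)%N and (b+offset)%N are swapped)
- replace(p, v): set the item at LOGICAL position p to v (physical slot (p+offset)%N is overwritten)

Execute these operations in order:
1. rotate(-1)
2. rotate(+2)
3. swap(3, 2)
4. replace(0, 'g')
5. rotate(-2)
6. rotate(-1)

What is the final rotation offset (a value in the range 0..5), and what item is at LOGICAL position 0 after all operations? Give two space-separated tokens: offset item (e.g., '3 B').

After op 1 (rotate(-1)): offset=5, physical=[A,B,C,D,E,F], logical=[F,A,B,C,D,E]
After op 2 (rotate(+2)): offset=1, physical=[A,B,C,D,E,F], logical=[B,C,D,E,F,A]
After op 3 (swap(3, 2)): offset=1, physical=[A,B,C,E,D,F], logical=[B,C,E,D,F,A]
After op 4 (replace(0, 'g')): offset=1, physical=[A,g,C,E,D,F], logical=[g,C,E,D,F,A]
After op 5 (rotate(-2)): offset=5, physical=[A,g,C,E,D,F], logical=[F,A,g,C,E,D]
After op 6 (rotate(-1)): offset=4, physical=[A,g,C,E,D,F], logical=[D,F,A,g,C,E]

Answer: 4 D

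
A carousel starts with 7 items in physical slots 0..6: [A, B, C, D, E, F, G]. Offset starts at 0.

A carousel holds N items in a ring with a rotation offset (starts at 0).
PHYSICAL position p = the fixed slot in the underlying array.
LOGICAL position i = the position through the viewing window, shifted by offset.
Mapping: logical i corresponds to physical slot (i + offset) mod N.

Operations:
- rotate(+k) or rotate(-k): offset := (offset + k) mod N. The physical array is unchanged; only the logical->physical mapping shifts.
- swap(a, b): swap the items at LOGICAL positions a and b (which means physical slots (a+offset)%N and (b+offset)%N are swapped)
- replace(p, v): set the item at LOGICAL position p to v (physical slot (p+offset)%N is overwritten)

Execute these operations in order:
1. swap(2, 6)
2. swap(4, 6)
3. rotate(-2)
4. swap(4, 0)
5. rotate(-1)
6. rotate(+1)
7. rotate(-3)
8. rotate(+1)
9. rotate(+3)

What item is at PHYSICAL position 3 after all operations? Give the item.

Answer: D

Derivation:
After op 1 (swap(2, 6)): offset=0, physical=[A,B,G,D,E,F,C], logical=[A,B,G,D,E,F,C]
After op 2 (swap(4, 6)): offset=0, physical=[A,B,G,D,C,F,E], logical=[A,B,G,D,C,F,E]
After op 3 (rotate(-2)): offset=5, physical=[A,B,G,D,C,F,E], logical=[F,E,A,B,G,D,C]
After op 4 (swap(4, 0)): offset=5, physical=[A,B,F,D,C,G,E], logical=[G,E,A,B,F,D,C]
After op 5 (rotate(-1)): offset=4, physical=[A,B,F,D,C,G,E], logical=[C,G,E,A,B,F,D]
After op 6 (rotate(+1)): offset=5, physical=[A,B,F,D,C,G,E], logical=[G,E,A,B,F,D,C]
After op 7 (rotate(-3)): offset=2, physical=[A,B,F,D,C,G,E], logical=[F,D,C,G,E,A,B]
After op 8 (rotate(+1)): offset=3, physical=[A,B,F,D,C,G,E], logical=[D,C,G,E,A,B,F]
After op 9 (rotate(+3)): offset=6, physical=[A,B,F,D,C,G,E], logical=[E,A,B,F,D,C,G]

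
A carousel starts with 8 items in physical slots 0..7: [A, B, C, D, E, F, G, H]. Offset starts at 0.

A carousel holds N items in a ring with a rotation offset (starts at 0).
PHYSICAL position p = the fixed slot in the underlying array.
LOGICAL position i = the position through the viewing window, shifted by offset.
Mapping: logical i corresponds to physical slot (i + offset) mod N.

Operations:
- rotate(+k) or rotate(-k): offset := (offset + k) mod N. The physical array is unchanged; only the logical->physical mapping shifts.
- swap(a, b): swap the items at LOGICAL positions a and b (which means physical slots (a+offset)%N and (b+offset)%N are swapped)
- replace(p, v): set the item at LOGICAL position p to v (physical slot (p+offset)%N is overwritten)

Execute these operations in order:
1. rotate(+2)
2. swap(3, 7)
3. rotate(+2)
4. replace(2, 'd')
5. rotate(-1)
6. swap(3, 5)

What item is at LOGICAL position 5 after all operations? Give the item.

After op 1 (rotate(+2)): offset=2, physical=[A,B,C,D,E,F,G,H], logical=[C,D,E,F,G,H,A,B]
After op 2 (swap(3, 7)): offset=2, physical=[A,F,C,D,E,B,G,H], logical=[C,D,E,B,G,H,A,F]
After op 3 (rotate(+2)): offset=4, physical=[A,F,C,D,E,B,G,H], logical=[E,B,G,H,A,F,C,D]
After op 4 (replace(2, 'd')): offset=4, physical=[A,F,C,D,E,B,d,H], logical=[E,B,d,H,A,F,C,D]
After op 5 (rotate(-1)): offset=3, physical=[A,F,C,D,E,B,d,H], logical=[D,E,B,d,H,A,F,C]
After op 6 (swap(3, 5)): offset=3, physical=[d,F,C,D,E,B,A,H], logical=[D,E,B,A,H,d,F,C]

Answer: d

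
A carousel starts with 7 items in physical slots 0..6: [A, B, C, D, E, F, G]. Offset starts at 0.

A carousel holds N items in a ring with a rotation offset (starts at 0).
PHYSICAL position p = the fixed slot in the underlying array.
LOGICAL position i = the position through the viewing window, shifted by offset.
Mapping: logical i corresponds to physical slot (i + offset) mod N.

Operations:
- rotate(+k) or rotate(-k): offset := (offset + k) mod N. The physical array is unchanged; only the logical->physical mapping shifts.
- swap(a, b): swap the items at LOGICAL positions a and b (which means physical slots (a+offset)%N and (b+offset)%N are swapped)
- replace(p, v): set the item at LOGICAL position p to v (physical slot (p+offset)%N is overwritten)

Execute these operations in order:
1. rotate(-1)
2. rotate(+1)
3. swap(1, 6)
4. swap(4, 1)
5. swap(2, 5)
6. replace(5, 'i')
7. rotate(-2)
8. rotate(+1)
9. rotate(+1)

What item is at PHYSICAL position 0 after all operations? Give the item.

Answer: A

Derivation:
After op 1 (rotate(-1)): offset=6, physical=[A,B,C,D,E,F,G], logical=[G,A,B,C,D,E,F]
After op 2 (rotate(+1)): offset=0, physical=[A,B,C,D,E,F,G], logical=[A,B,C,D,E,F,G]
After op 3 (swap(1, 6)): offset=0, physical=[A,G,C,D,E,F,B], logical=[A,G,C,D,E,F,B]
After op 4 (swap(4, 1)): offset=0, physical=[A,E,C,D,G,F,B], logical=[A,E,C,D,G,F,B]
After op 5 (swap(2, 5)): offset=0, physical=[A,E,F,D,G,C,B], logical=[A,E,F,D,G,C,B]
After op 6 (replace(5, 'i')): offset=0, physical=[A,E,F,D,G,i,B], logical=[A,E,F,D,G,i,B]
After op 7 (rotate(-2)): offset=5, physical=[A,E,F,D,G,i,B], logical=[i,B,A,E,F,D,G]
After op 8 (rotate(+1)): offset=6, physical=[A,E,F,D,G,i,B], logical=[B,A,E,F,D,G,i]
After op 9 (rotate(+1)): offset=0, physical=[A,E,F,D,G,i,B], logical=[A,E,F,D,G,i,B]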